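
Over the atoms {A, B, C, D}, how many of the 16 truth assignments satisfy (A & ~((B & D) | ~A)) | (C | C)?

Initial set: {((A & ~((B & D) | ~A)) | (C | C))}.
((A & ~((B & D) | ~A)) | (C | C)): β-rule — branch into (A & ~((B & D) | ~A))  //  (C | C).
  branch 1 (add (A & ~((B & D) | ~A))):
    (A & ~((B & D) | ~A)): α-rule — add A, ~((B & D) | ~A).
    ~((B & D) | ~A): α-rule — add ~(B & D), ~~A.
    ~(B & D): β-rule — branch into ~B  //  ~D.
      branch 1.1 (add ~B):
        ○ open, literals {A=T, B=F}.
      branch 1.2 (add ~D):
        ○ open, literals {A=T, D=F}.
  branch 2 (add (C | C)):
    (C | C): β-rule — branch into C  //  C.
      branch 2.1 (add C):
        ○ open, literals {C=T}.
      branch 2.2 (add C):
        ○ open, literals {C=T}.
0 branches closed, 4 open.
Each open branch fixes some atoms; the unmentioned ones are free. Counting distinct full assignments: branch {A=T, B=F} (C, D) contributes 4 new; branch {A=T, D=F} (B, C) contributes 2 new; branch {C=T} (A, B, D) contributes 5 new; branch {C=T} (A, B, D) contributes 0 new. Total: 11.

11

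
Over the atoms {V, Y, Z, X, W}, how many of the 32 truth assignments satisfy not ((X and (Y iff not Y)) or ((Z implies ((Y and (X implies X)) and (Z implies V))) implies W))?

Initial set: {not ((X and (Y iff not Y)) or ((Z implies ((Y and (X implies X)) and (Z implies V))) implies W))}.
not ((X and (Y iff not Y)) or ((Z implies ((Y and (X implies X)) and (Z implies V))) implies W)): α-rule — add not (X and (Y iff not Y)), not ((Z implies ((Y and (X implies X)) and (Z implies V))) implies W).
not ((Z implies ((Y and (X implies X)) and (Z implies V))) implies W): α-rule — add (Z implies ((Y and (X implies X)) and (Z implies V))), not W.
not (X and (Y iff not Y)): β-rule — branch into not X  //  not (Y iff not Y).
  branch 1 (add not X):
    (Z implies ((Y and (X implies X)) and (Z implies V))): β-rule — branch into not Z  //  ((Y and (X implies X)) and (Z implies V)).
      branch 1.1 (add not Z):
        ○ open, literals {W=F, X=F, Z=F}.
      branch 1.2 (add ((Y and (X implies X)) and (Z implies V))):
        ((Y and (X implies X)) and (Z implies V)): α-rule — add (Y and (X implies X)), (Z implies V).
        (Y and (X implies X)): α-rule — add Y, (X implies X).
        (Z implies V): β-rule — branch into not Z  //  V.
          branch 1.2.1 (add not Z):
            (X implies X): β-rule — branch into not X  //  X.
              branch 1.2.1.1 (add not X):
                ○ open, literals {W=F, X=F, Y=T, Z=F}.
              branch 1.2.1.2 (add X):
                × closes — contains both X and not X.
          branch 1.2.2 (add V):
            (X implies X): β-rule — branch into not X  //  X.
              branch 1.2.2.1 (add not X):
                ○ open, literals {V=T, W=F, X=F, Y=T}.
              branch 1.2.2.2 (add X):
                × closes — contains both X and not X.
  branch 2 (add not (Y iff not Y)):
    (Z implies ((Y and (X implies X)) and (Z implies V))): β-rule — branch into not Z  //  ((Y and (X implies X)) and (Z implies V)).
      branch 2.1 (add not Z):
        not (Y iff not Y): β-rule — branch into Y, not not Y  //  not Y, not Y.
          branch 2.1.1 (add Y, not not Y):
            ○ open, literals {W=F, Y=T, Z=F}.
          branch 2.1.2 (add not Y, not Y):
            ○ open, literals {W=F, Y=F, Z=F}.
      branch 2.2 (add ((Y and (X implies X)) and (Z implies V))):
        ((Y and (X implies X)) and (Z implies V)): α-rule — add (Y and (X implies X)), (Z implies V).
        (Y and (X implies X)): α-rule — add Y, (X implies X).
        not (Y iff not Y): β-rule — branch into Y, not not Y  //  not Y, not Y.
          branch 2.2.1 (add Y, not not Y):
            (Z implies V): β-rule — branch into not Z  //  V.
              branch 2.2.1.1 (add not Z):
                (X implies X): β-rule — branch into not X  //  X.
                  branch 2.2.1.1.1 (add not X):
                    ○ open, literals {W=F, X=F, Y=T, Z=F}.
                  branch 2.2.1.1.2 (add X):
                    ○ open, literals {W=F, X=T, Y=T, Z=F}.
              branch 2.2.1.2 (add V):
                (X implies X): β-rule — branch into not X  //  X.
                  branch 2.2.1.2.1 (add not X):
                    ○ open, literals {V=T, W=F, X=F, Y=T}.
                  branch 2.2.1.2.2 (add X):
                    ○ open, literals {V=T, W=F, X=T, Y=T}.
          branch 2.2.2 (add not Y, not Y):
            × closes — contains both Y and not Y.
3 branches closed, 9 open.
Each open branch fixes some atoms; the unmentioned ones are free. Counting distinct full assignments: branch {W=F, X=F, Z=F} (V, Y) contributes 4 new; branch {W=F, X=F, Y=T, Z=F} (V) contributes 0 new; branch {V=T, W=F, X=F, Y=T} (Z) contributes 1 new; branch {W=F, Y=T, Z=F} (V, X) contributes 2 new; branch {W=F, Y=F, Z=F} (V, X) contributes 2 new; branch {W=F, X=F, Y=T, Z=F} (V) contributes 0 new; branch {W=F, X=T, Y=T, Z=F} (V) contributes 0 new; branch {V=T, W=F, X=F, Y=T} (Z) contributes 0 new; branch {V=T, W=F, X=T, Y=T} (Z) contributes 1 new. Total: 10.

10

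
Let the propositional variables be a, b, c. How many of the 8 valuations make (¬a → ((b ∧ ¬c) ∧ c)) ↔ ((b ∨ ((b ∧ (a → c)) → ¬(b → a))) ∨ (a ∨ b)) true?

4

Initial set: {((¬a → ((b ∧ ¬c) ∧ c)) ↔ ((b ∨ ((b ∧ (a → c)) → ¬(b → a))) ∨ (a ∨ b)))}.
((¬a → ((b ∧ ¬c) ∧ c)) ↔ ((b ∨ ((b ∧ (a → c)) → ¬(b → a))) ∨ (a ∨ b))): β-rule — branch into (¬a → ((b ∧ ¬c) ∧ c)), ((b ∨ ((b ∧ (a → c)) → ¬(b → a))) ∨ (a ∨ b))  //  ¬(¬a → ((b ∧ ¬c) ∧ c)), ¬((b ∨ ((b ∧ (a → c)) → ¬(b → a))) ∨ (a ∨ b)).
  branch 1 (add (¬a → ((b ∧ ¬c) ∧ c)), ((b ∨ ((b ∧ (a → c)) → ¬(b → a))) ∨ (a ∨ b))):
    (¬a → ((b ∧ ¬c) ∧ c)): β-rule — branch into ¬¬a  //  ((b ∧ ¬c) ∧ c).
      branch 1.1 (add ¬¬a):
        ((b ∨ ((b ∧ (a → c)) → ¬(b → a))) ∨ (a ∨ b)): β-rule — branch into (b ∨ ((b ∧ (a → c)) → ¬(b → a)))  //  (a ∨ b).
          branch 1.1.1 (add (b ∨ ((b ∧ (a → c)) → ¬(b → a)))):
            (b ∨ ((b ∧ (a → c)) → ¬(b → a))): β-rule — branch into b  //  ((b ∧ (a → c)) → ¬(b → a)).
              branch 1.1.1.1 (add b):
                ○ open, literals {a=T, b=T}.
              branch 1.1.1.2 (add ((b ∧ (a → c)) → ¬(b → a))):
                ((b ∧ (a → c)) → ¬(b → a)): β-rule — branch into ¬(b ∧ (a → c))  //  ¬(b → a).
                  branch 1.1.1.2.1 (add ¬(b ∧ (a → c))):
                    ¬(b ∧ (a → c)): β-rule — branch into ¬b  //  ¬(a → c).
                      branch 1.1.1.2.1.1 (add ¬b):
                        ○ open, literals {a=T, b=F}.
                      branch 1.1.1.2.1.2 (add ¬(a → c)):
                        ¬(a → c): α-rule — add a, ¬c.
                        ○ open, literals {a=T, c=F}.
                  branch 1.1.1.2.2 (add ¬(b → a)):
                    ¬(b → a): α-rule — add b, ¬a.
                    × closes — contains both a and ¬a.
          branch 1.1.2 (add (a ∨ b)):
            (a ∨ b): β-rule — branch into a  //  b.
              branch 1.1.2.1 (add a):
                ○ open, literals {a=T}.
              branch 1.1.2.2 (add b):
                ○ open, literals {a=T, b=T}.
      branch 1.2 (add ((b ∧ ¬c) ∧ c)):
        ((b ∧ ¬c) ∧ c): α-rule — add (b ∧ ¬c), c.
        (b ∧ ¬c): α-rule — add b, ¬c.
        × closes — contains both c and ¬c.
  branch 2 (add ¬(¬a → ((b ∧ ¬c) ∧ c)), ¬((b ∨ ((b ∧ (a → c)) → ¬(b → a))) ∨ (a ∨ b))):
    ¬(¬a → ((b ∧ ¬c) ∧ c)): α-rule — add ¬a, ¬((b ∧ ¬c) ∧ c).
    ¬((b ∨ ((b ∧ (a → c)) → ¬(b → a))) ∨ (a ∨ b)): α-rule — add ¬(b ∨ ((b ∧ (a → c)) → ¬(b → a))), ¬(a ∨ b).
    ¬(b ∨ ((b ∧ (a → c)) → ¬(b → a))): α-rule — add ¬b, ¬((b ∧ (a → c)) → ¬(b → a)).
    ¬(a ∨ b): α-rule — add ¬a, ¬b.
    ¬((b ∧ (a → c)) → ¬(b → a)): α-rule — add (b ∧ (a → c)), ¬¬(b → a).
    (b ∧ (a → c)): α-rule — add b, (a → c).
    × closes — contains both b and ¬b.
3 branches closed, 5 open.
Each open branch fixes some atoms; the unmentioned ones are free. Counting distinct full assignments: branch {a=T, b=T} (c) contributes 2 new; branch {a=T, b=F} (c) contributes 2 new; branch {a=T, c=F} (b) contributes 0 new; branch {a=T} (b, c) contributes 0 new; branch {a=T, b=T} (c) contributes 0 new. Total: 4.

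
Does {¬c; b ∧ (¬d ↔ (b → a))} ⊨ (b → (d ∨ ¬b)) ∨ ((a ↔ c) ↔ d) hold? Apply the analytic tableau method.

Initial set: {¬c; (b ∧ (¬d ↔ (b → a))); ¬((b → (d ∨ ¬b)) ∨ ((a ↔ c) ↔ d))}.
(b ∧ (¬d ↔ (b → a))): α-rule — add b, (¬d ↔ (b → a)).
¬((b → (d ∨ ¬b)) ∨ ((a ↔ c) ↔ d)): α-rule — add ¬(b → (d ∨ ¬b)), ¬((a ↔ c) ↔ d).
¬(b → (d ∨ ¬b)): α-rule — add b, ¬(d ∨ ¬b).
¬(d ∨ ¬b): α-rule — add ¬d, ¬¬b.
(¬d ↔ (b → a)): β-rule — branch into ¬d, (b → a)  //  ¬¬d, ¬(b → a).
  branch 1 (add ¬d, (b → a)):
    ¬((a ↔ c) ↔ d): β-rule — branch into (a ↔ c), ¬d  //  ¬(a ↔ c), d.
      branch 1.1 (add (a ↔ c), ¬d):
        (b → a): β-rule — branch into ¬b  //  a.
          branch 1.1.1 (add ¬b):
            × closes — contains both b and ¬b.
          branch 1.1.2 (add a):
            (a ↔ c): β-rule — branch into a, c  //  ¬a, ¬c.
              branch 1.1.2.1 (add a, c):
                × closes — contains both c and ¬c.
              branch 1.1.2.2 (add ¬a, ¬c):
                × closes — contains both a and ¬a.
      branch 1.2 (add ¬(a ↔ c), d):
        × closes — contains both d and ¬d.
  branch 2 (add ¬¬d, ¬(b → a)):
    × closes — contains both d and ¬d.
All 5 branches close.
Every branch closed, so the premises entail the conclusion.

Yes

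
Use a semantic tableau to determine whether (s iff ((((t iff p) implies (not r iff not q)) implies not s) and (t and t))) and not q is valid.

Assume the negation and expand:
Initial set: {not ((s iff ((((t iff p) implies (not r iff not q)) implies not s) and (t and t))) and not q)}.
not ((s iff ((((t iff p) implies (not r iff not q)) implies not s) and (t and t))) and not q): β-rule — branch into not (s iff ((((t iff p) implies (not r iff not q)) implies not s) and (t and t)))  //  not not q.
  branch 1 (add not (s iff ((((t iff p) implies (not r iff not q)) implies not s) and (t and t)))):
    not (s iff ((((t iff p) implies (not r iff not q)) implies not s) and (t and t))): β-rule — branch into s, not ((((t iff p) implies (not r iff not q)) implies not s) and (t and t))  //  not s, ((((t iff p) implies (not r iff not q)) implies not s) and (t and t)).
      branch 1.1 (add s, not ((((t iff p) implies (not r iff not q)) implies not s) and (t and t))):
        not ((((t iff p) implies (not r iff not q)) implies not s) and (t and t)): β-rule — branch into not (((t iff p) implies (not r iff not q)) implies not s)  //  not (t and t).
          branch 1.1.1 (add not (((t iff p) implies (not r iff not q)) implies not s)):
            not (((t iff p) implies (not r iff not q)) implies not s): α-rule — add ((t iff p) implies (not r iff not q)), not not s.
            ((t iff p) implies (not r iff not q)): β-rule — branch into not (t iff p)  //  (not r iff not q).
              branch 1.1.1.1 (add not (t iff p)):
                not (t iff p): β-rule — branch into t, not p  //  not t, p.
                  branch 1.1.1.1.1 (add t, not p):
                    ○ open, literals {p=F, s=T, t=T}.
                  branch 1.1.1.1.2 (add not t, p):
                    ○ open, literals {p=T, s=T, t=F}.
              branch 1.1.1.2 (add (not r iff not q)):
                (not r iff not q): β-rule — branch into not r, not q  //  not not r, not not q.
                  branch 1.1.1.2.1 (add not r, not q):
                    ○ open, literals {q=F, r=F, s=T}.
                  branch 1.1.1.2.2 (add not not r, not not q):
                    ○ open, literals {q=T, r=T, s=T}.
          branch 1.1.2 (add not (t and t)):
            not (t and t): β-rule — branch into not t  //  not t.
              branch 1.1.2.1 (add not t):
                ○ open, literals {s=T, t=F}.
              branch 1.1.2.2 (add not t):
                ○ open, literals {s=T, t=F}.
      branch 1.2 (add not s, ((((t iff p) implies (not r iff not q)) implies not s) and (t and t))):
        ((((t iff p) implies (not r iff not q)) implies not s) and (t and t)): α-rule — add (((t iff p) implies (not r iff not q)) implies not s), (t and t).
        (t and t): α-rule — add t, t.
        (((t iff p) implies (not r iff not q)) implies not s): β-rule — branch into not ((t iff p) implies (not r iff not q))  //  not s.
          branch 1.2.1 (add not ((t iff p) implies (not r iff not q))):
            not ((t iff p) implies (not r iff not q)): α-rule — add (t iff p), not (not r iff not q).
            (t iff p): β-rule — branch into t, p  //  not t, not p.
              branch 1.2.1.1 (add t, p):
                not (not r iff not q): β-rule — branch into not r, not not q  //  not not r, not q.
                  branch 1.2.1.1.1 (add not r, not not q):
                    ○ open, literals {p=T, q=T, r=F, s=F, t=T}.
                  branch 1.2.1.1.2 (add not not r, not q):
                    ○ open, literals {p=T, q=F, r=T, s=F, t=T}.
              branch 1.2.1.2 (add not t, not p):
                × closes — contains both t and not t.
          branch 1.2.2 (add not s):
            ○ open, literals {s=F, t=T}.
  branch 2 (add not not q):
    ○ open, literals {q=T}.
1 branch closed, 10 open.
An open branch gives a countermodel: p=F, s=T, t=T (unmentioned atoms arbitrary); under it the original formula is false.

Not valid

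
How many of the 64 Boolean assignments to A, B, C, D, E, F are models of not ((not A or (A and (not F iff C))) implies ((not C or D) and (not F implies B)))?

20

Initial set: {not ((not A or (A and (not F iff C))) implies ((not C or D) and (not F implies B)))}.
not ((not A or (A and (not F iff C))) implies ((not C or D) and (not F implies B))): α-rule — add (not A or (A and (not F iff C))), not ((not C or D) and (not F implies B)).
(not A or (A and (not F iff C))): β-rule — branch into not A  //  (A and (not F iff C)).
  branch 1 (add not A):
    not ((not C or D) and (not F implies B)): β-rule — branch into not (not C or D)  //  not (not F implies B).
      branch 1.1 (add not (not C or D)):
        not (not C or D): α-rule — add not not C, not D.
        ○ open, literals {A=false, C=true, D=false}.
      branch 1.2 (add not (not F implies B)):
        not (not F implies B): α-rule — add not F, not B.
        ○ open, literals {A=false, B=false, F=false}.
  branch 2 (add (A and (not F iff C))):
    (A and (not F iff C)): α-rule — add A, (not F iff C).
    not ((not C or D) and (not F implies B)): β-rule — branch into not (not C or D)  //  not (not F implies B).
      branch 2.1 (add not (not C or D)):
        not (not C or D): α-rule — add not not C, not D.
        (not F iff C): β-rule — branch into not F, C  //  not not F, not C.
          branch 2.1.1 (add not F, C):
            ○ open, literals {A=true, C=true, D=false, F=false}.
          branch 2.1.2 (add not not F, not C):
            × closes — contains both C and not C.
      branch 2.2 (add not (not F implies B)):
        not (not F implies B): α-rule — add not F, not B.
        (not F iff C): β-rule — branch into not F, C  //  not not F, not C.
          branch 2.2.1 (add not F, C):
            ○ open, literals {A=true, B=false, C=true, F=false}.
          branch 2.2.2 (add not not F, not C):
            × closes — contains both F and not F.
2 branches closed, 4 open.
Each open branch fixes some atoms; the unmentioned ones are free. Counting distinct full assignments: branch {A=false, C=true, D=false} (B, E, F) contributes 8 new; branch {A=false, B=false, F=false} (C, D, E) contributes 6 new; branch {A=true, C=true, D=false, F=false} (B, E) contributes 4 new; branch {A=true, B=false, C=true, F=false} (D, E) contributes 2 new. Total: 20.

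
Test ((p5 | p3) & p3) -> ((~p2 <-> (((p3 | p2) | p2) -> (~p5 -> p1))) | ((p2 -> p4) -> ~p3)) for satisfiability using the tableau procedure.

Initial set: {(((p5 | p3) & p3) -> ((~p2 <-> (((p3 | p2) | p2) -> (~p5 -> p1))) | ((p2 -> p4) -> ~p3)))}.
(((p5 | p3) & p3) -> ((~p2 <-> (((p3 | p2) | p2) -> (~p5 -> p1))) | ((p2 -> p4) -> ~p3))): β-rule — branch into ~((p5 | p3) & p3)  //  ((~p2 <-> (((p3 | p2) | p2) -> (~p5 -> p1))) | ((p2 -> p4) -> ~p3)).
  branch 1 (add ~((p5 | p3) & p3)):
    ~((p5 | p3) & p3): β-rule — branch into ~(p5 | p3)  //  ~p3.
      branch 1.1 (add ~(p5 | p3)):
        ~(p5 | p3): α-rule — add ~p5, ~p3.
        ○ open, literals {p3=F, p5=F}.
      branch 1.2 (add ~p3):
        ○ open, literals {p3=F}.
  branch 2 (add ((~p2 <-> (((p3 | p2) | p2) -> (~p5 -> p1))) | ((p2 -> p4) -> ~p3))):
    ((~p2 <-> (((p3 | p2) | p2) -> (~p5 -> p1))) | ((p2 -> p4) -> ~p3)): β-rule — branch into (~p2 <-> (((p3 | p2) | p2) -> (~p5 -> p1)))  //  ((p2 -> p4) -> ~p3).
      branch 2.1 (add (~p2 <-> (((p3 | p2) | p2) -> (~p5 -> p1)))):
        (~p2 <-> (((p3 | p2) | p2) -> (~p5 -> p1))): β-rule — branch into ~p2, (((p3 | p2) | p2) -> (~p5 -> p1))  //  ~~p2, ~(((p3 | p2) | p2) -> (~p5 -> p1)).
          branch 2.1.1 (add ~p2, (((p3 | p2) | p2) -> (~p5 -> p1))):
            (((p3 | p2) | p2) -> (~p5 -> p1)): β-rule — branch into ~((p3 | p2) | p2)  //  (~p5 -> p1).
              branch 2.1.1.1 (add ~((p3 | p2) | p2)):
                ~((p3 | p2) | p2): α-rule — add ~(p3 | p2), ~p2.
                ~(p3 | p2): α-rule — add ~p3, ~p2.
                ○ open, literals {p2=F, p3=F}.
              branch 2.1.1.2 (add (~p5 -> p1)):
                (~p5 -> p1): β-rule — branch into ~~p5  //  p1.
                  branch 2.1.1.2.1 (add ~~p5):
                    ○ open, literals {p2=F, p5=T}.
                  branch 2.1.1.2.2 (add p1):
                    ○ open, literals {p1=T, p2=F}.
          branch 2.1.2 (add ~~p2, ~(((p3 | p2) | p2) -> (~p5 -> p1))):
            ~(((p3 | p2) | p2) -> (~p5 -> p1)): α-rule — add ((p3 | p2) | p2), ~(~p5 -> p1).
            ~(~p5 -> p1): α-rule — add ~p5, ~p1.
            ((p3 | p2) | p2): β-rule — branch into (p3 | p2)  //  p2.
              branch 2.1.2.1 (add (p3 | p2)):
                (p3 | p2): β-rule — branch into p3  //  p2.
                  branch 2.1.2.1.1 (add p3):
                    ○ open, literals {p1=F, p2=T, p3=T, p5=F}.
                  branch 2.1.2.1.2 (add p2):
                    ○ open, literals {p1=F, p2=T, p5=F}.
              branch 2.1.2.2 (add p2):
                ○ open, literals {p1=F, p2=T, p5=F}.
      branch 2.2 (add ((p2 -> p4) -> ~p3)):
        ((p2 -> p4) -> ~p3): β-rule — branch into ~(p2 -> p4)  //  ~p3.
          branch 2.2.1 (add ~(p2 -> p4)):
            ~(p2 -> p4): α-rule — add p2, ~p4.
            ○ open, literals {p2=T, p4=F}.
          branch 2.2.2 (add ~p3):
            ○ open, literals {p3=F}.
0 branches closed, 10 open.
An open branch gives a satisfying assignment: p3=F, p5=F.

Satisfiable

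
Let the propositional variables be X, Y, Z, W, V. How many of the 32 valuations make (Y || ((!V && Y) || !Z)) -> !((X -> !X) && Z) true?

28

Initial set: {((Y || ((!V && Y) || !Z)) -> !((X -> !X) && Z))}.
((Y || ((!V && Y) || !Z)) -> !((X -> !X) && Z)): β-rule — branch into !(Y || ((!V && Y) || !Z))  //  !((X -> !X) && Z).
  branch 1 (add !(Y || ((!V && Y) || !Z))):
    !(Y || ((!V && Y) || !Z)): α-rule — add !Y, !((!V && Y) || !Z).
    !((!V && Y) || !Z): α-rule — add !(!V && Y), !!Z.
    !(!V && Y): β-rule — branch into !!V  //  !Y.
      branch 1.1 (add !!V):
        ○ open, literals {V=true, Y=false, Z=true}.
      branch 1.2 (add !Y):
        ○ open, literals {Y=false, Z=true}.
  branch 2 (add !((X -> !X) && Z)):
    !((X -> !X) && Z): β-rule — branch into !(X -> !X)  //  !Z.
      branch 2.1 (add !(X -> !X)):
        !(X -> !X): α-rule — add X, !!X.
        ○ open, literals {X=true}.
      branch 2.2 (add !Z):
        ○ open, literals {Z=false}.
0 branches closed, 4 open.
Each open branch fixes some atoms; the unmentioned ones are free. Counting distinct full assignments: branch {V=true, Y=false, Z=true} (X, W) contributes 4 new; branch {Y=false, Z=true} (X, W, V) contributes 4 new; branch {X=true} (Y, Z, W, V) contributes 12 new; branch {Z=false} (X, Y, W, V) contributes 8 new. Total: 28.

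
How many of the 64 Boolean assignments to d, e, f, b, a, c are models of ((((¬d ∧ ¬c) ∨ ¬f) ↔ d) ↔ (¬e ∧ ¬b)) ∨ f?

48

Initial set: {(((((¬d ∧ ¬c) ∨ ¬f) ↔ d) ↔ (¬e ∧ ¬b)) ∨ f)}.
(((((¬d ∧ ¬c) ∨ ¬f) ↔ d) ↔ (¬e ∧ ¬b)) ∨ f): β-rule — branch into ((((¬d ∧ ¬c) ∨ ¬f) ↔ d) ↔ (¬e ∧ ¬b))  //  f.
  branch 1 (add ((((¬d ∧ ¬c) ∨ ¬f) ↔ d) ↔ (¬e ∧ ¬b))):
    ((((¬d ∧ ¬c) ∨ ¬f) ↔ d) ↔ (¬e ∧ ¬b)): β-rule — branch into (((¬d ∧ ¬c) ∨ ¬f) ↔ d), (¬e ∧ ¬b)  //  ¬(((¬d ∧ ¬c) ∨ ¬f) ↔ d), ¬(¬e ∧ ¬b).
      branch 1.1 (add (((¬d ∧ ¬c) ∨ ¬f) ↔ d), (¬e ∧ ¬b)):
        (¬e ∧ ¬b): α-rule — add ¬e, ¬b.
        (((¬d ∧ ¬c) ∨ ¬f) ↔ d): β-rule — branch into ((¬d ∧ ¬c) ∨ ¬f), d  //  ¬((¬d ∧ ¬c) ∨ ¬f), ¬d.
          branch 1.1.1 (add ((¬d ∧ ¬c) ∨ ¬f), d):
            ((¬d ∧ ¬c) ∨ ¬f): β-rule — branch into (¬d ∧ ¬c)  //  ¬f.
              branch 1.1.1.1 (add (¬d ∧ ¬c)):
                (¬d ∧ ¬c): α-rule — add ¬d, ¬c.
                × closes — contains both d and ¬d.
              branch 1.1.1.2 (add ¬f):
                ○ open, literals {b=F, d=T, e=F, f=F}.
          branch 1.1.2 (add ¬((¬d ∧ ¬c) ∨ ¬f), ¬d):
            ¬((¬d ∧ ¬c) ∨ ¬f): α-rule — add ¬(¬d ∧ ¬c), ¬¬f.
            ¬(¬d ∧ ¬c): β-rule — branch into ¬¬d  //  ¬¬c.
              branch 1.1.2.1 (add ¬¬d):
                × closes — contains both d and ¬d.
              branch 1.1.2.2 (add ¬¬c):
                ○ open, literals {b=F, c=T, d=F, e=F, f=T}.
      branch 1.2 (add ¬(((¬d ∧ ¬c) ∨ ¬f) ↔ d), ¬(¬e ∧ ¬b)):
        ¬(((¬d ∧ ¬c) ∨ ¬f) ↔ d): β-rule — branch into ((¬d ∧ ¬c) ∨ ¬f), ¬d  //  ¬((¬d ∧ ¬c) ∨ ¬f), d.
          branch 1.2.1 (add ((¬d ∧ ¬c) ∨ ¬f), ¬d):
            ¬(¬e ∧ ¬b): β-rule — branch into ¬¬e  //  ¬¬b.
              branch 1.2.1.1 (add ¬¬e):
                ((¬d ∧ ¬c) ∨ ¬f): β-rule — branch into (¬d ∧ ¬c)  //  ¬f.
                  branch 1.2.1.1.1 (add (¬d ∧ ¬c)):
                    (¬d ∧ ¬c): α-rule — add ¬d, ¬c.
                    ○ open, literals {c=F, d=F, e=T}.
                  branch 1.2.1.1.2 (add ¬f):
                    ○ open, literals {d=F, e=T, f=F}.
              branch 1.2.1.2 (add ¬¬b):
                ((¬d ∧ ¬c) ∨ ¬f): β-rule — branch into (¬d ∧ ¬c)  //  ¬f.
                  branch 1.2.1.2.1 (add (¬d ∧ ¬c)):
                    (¬d ∧ ¬c): α-rule — add ¬d, ¬c.
                    ○ open, literals {b=T, c=F, d=F}.
                  branch 1.2.1.2.2 (add ¬f):
                    ○ open, literals {b=T, d=F, f=F}.
          branch 1.2.2 (add ¬((¬d ∧ ¬c) ∨ ¬f), d):
            ¬((¬d ∧ ¬c) ∨ ¬f): α-rule — add ¬(¬d ∧ ¬c), ¬¬f.
            ¬(¬e ∧ ¬b): β-rule — branch into ¬¬e  //  ¬¬b.
              branch 1.2.2.1 (add ¬¬e):
                ¬(¬d ∧ ¬c): β-rule — branch into ¬¬d  //  ¬¬c.
                  branch 1.2.2.1.1 (add ¬¬d):
                    ○ open, literals {d=T, e=T, f=T}.
                  branch 1.2.2.1.2 (add ¬¬c):
                    ○ open, literals {c=T, d=T, e=T, f=T}.
              branch 1.2.2.2 (add ¬¬b):
                ¬(¬d ∧ ¬c): β-rule — branch into ¬¬d  //  ¬¬c.
                  branch 1.2.2.2.1 (add ¬¬d):
                    ○ open, literals {b=T, d=T, f=T}.
                  branch 1.2.2.2.2 (add ¬¬c):
                    ○ open, literals {b=T, c=T, d=T, f=T}.
  branch 2 (add f):
    ○ open, literals {f=T}.
2 branches closed, 11 open.
Each open branch fixes some atoms; the unmentioned ones are free. Counting distinct full assignments: branch {b=F, d=T, e=F, f=F} (a, c) contributes 4 new; branch {b=F, c=T, d=F, e=F, f=T} (a) contributes 2 new; branch {c=F, d=F, e=T} (f, b, a) contributes 8 new; branch {d=F, e=T, f=F} (b, a, c) contributes 4 new; branch {b=T, c=F, d=F} (e, f, a) contributes 4 new; branch {b=T, d=F, f=F} (e, a, c) contributes 2 new; branch {d=T, e=T, f=T} (b, a, c) contributes 8 new; branch {c=T, d=T, e=T, f=T} (b, a) contributes 0 new; branch {b=T, d=T, f=T} (e, a, c) contributes 4 new; branch {b=T, c=T, d=T, f=T} (e, a) contributes 0 new; branch {f=T} (d, e, b, a, c) contributes 12 new. Total: 48.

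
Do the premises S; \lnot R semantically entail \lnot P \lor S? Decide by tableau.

Yes

Initial set: {T S; T \lnot R; F (\lnot P \lor S)}.
F (\lnot P \lor S): α-rule — add F \lnot P, F S.
× closes — contains both S and \lnot S.
All 1 branch closes.
Every branch closed, so the premises entail the conclusion.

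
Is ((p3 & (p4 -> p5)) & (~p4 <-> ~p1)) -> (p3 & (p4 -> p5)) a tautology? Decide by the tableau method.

Valid

Assume the negation and expand:
Initial set: {~(((p3 & (p4 -> p5)) & (~p4 <-> ~p1)) -> (p3 & (p4 -> p5)))}.
~(((p3 & (p4 -> p5)) & (~p4 <-> ~p1)) -> (p3 & (p4 -> p5))): α-rule — add ((p3 & (p4 -> p5)) & (~p4 <-> ~p1)), ~(p3 & (p4 -> p5)).
((p3 & (p4 -> p5)) & (~p4 <-> ~p1)): α-rule — add (p3 & (p4 -> p5)), (~p4 <-> ~p1).
(p3 & (p4 -> p5)): α-rule — add p3, (p4 -> p5).
~(p3 & (p4 -> p5)): β-rule — branch into ~p3  //  ~(p4 -> p5).
  branch 1 (add ~p3):
    × closes — contains both p3 and ~p3.
  branch 2 (add ~(p4 -> p5)):
    ~(p4 -> p5): α-rule — add p4, ~p5.
    (~p4 <-> ~p1): β-rule — branch into ~p4, ~p1  //  ~~p4, ~~p1.
      branch 2.1 (add ~p4, ~p1):
        × closes — contains both p4 and ~p4.
      branch 2.2 (add ~~p4, ~~p1):
        (p4 -> p5): β-rule — branch into ~p4  //  p5.
          branch 2.2.1 (add ~p4):
            × closes — contains both p4 and ~p4.
          branch 2.2.2 (add p5):
            × closes — contains both p5 and ~p5.
All 4 branches close.
Every branch closed, so the negation is unsatisfiable and the formula is valid.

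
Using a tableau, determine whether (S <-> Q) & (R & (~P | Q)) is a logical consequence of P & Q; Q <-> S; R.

Yes

Initial set: {(P & Q); (Q <-> S); R; ~((S <-> Q) & (R & (~P | Q)))}.
(P & Q): α-rule — add P, Q.
(Q <-> S): β-rule — branch into Q, S  //  ~Q, ~S.
  branch 1 (add Q, S):
    ~((S <-> Q) & (R & (~P | Q))): β-rule — branch into ~(S <-> Q)  //  ~(R & (~P | Q)).
      branch 1.1 (add ~(S <-> Q)):
        ~(S <-> Q): β-rule — branch into S, ~Q  //  ~S, Q.
          branch 1.1.1 (add S, ~Q):
            × closes — contains both Q and ~Q.
          branch 1.1.2 (add ~S, Q):
            × closes — contains both S and ~S.
      branch 1.2 (add ~(R & (~P | Q))):
        ~(R & (~P | Q)): β-rule — branch into ~R  //  ~(~P | Q).
          branch 1.2.1 (add ~R):
            × closes — contains both R and ~R.
          branch 1.2.2 (add ~(~P | Q)):
            ~(~P | Q): α-rule — add ~~P, ~Q.
            × closes — contains both Q and ~Q.
  branch 2 (add ~Q, ~S):
    × closes — contains both Q and ~Q.
All 5 branches close.
Every branch closed, so the premises entail the conclusion.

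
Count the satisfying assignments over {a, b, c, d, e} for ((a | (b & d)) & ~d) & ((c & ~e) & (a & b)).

1

Initial set: {(((a | (b & d)) & ~d) & ((c & ~e) & (a & b)))}.
(((a | (b & d)) & ~d) & ((c & ~e) & (a & b))): α-rule — add ((a | (b & d)) & ~d), ((c & ~e) & (a & b)).
((a | (b & d)) & ~d): α-rule — add (a | (b & d)), ~d.
((c & ~e) & (a & b)): α-rule — add (c & ~e), (a & b).
(c & ~e): α-rule — add c, ~e.
(a & b): α-rule — add a, b.
(a | (b & d)): β-rule — branch into a  //  (b & d).
  branch 1 (add a):
    ○ open, literals {a=true, b=true, c=true, d=false, e=false}.
  branch 2 (add (b & d)):
    (b & d): α-rule — add b, d.
    × closes — contains both d and ~d.
1 branch closed, 1 open.
Each open branch fixes some atoms; the unmentioned ones are free. Counting distinct full assignments: branch {a=true, b=true, c=true, d=false, e=false} (none free) contributes 1 new. Total: 1.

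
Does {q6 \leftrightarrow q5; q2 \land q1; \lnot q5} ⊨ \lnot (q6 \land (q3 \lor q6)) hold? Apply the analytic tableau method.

Yes

Initial set: {(q6 \leftrightarrow q5); (q2 \land q1); \lnot q5; \lnot \lnot (q6 \land (q3 \lor q6))}.
(q2 \land q1): α-rule — add q2, q1.
\lnot \lnot (q6 \land (q3 \lor q6)): α-rule — add q6, (q3 \lor q6).
(q6 \leftrightarrow q5): β-rule — branch into q6, q5  //  \lnot q6, \lnot q5.
  branch 1 (add q6, q5):
    × closes — contains both q5 and \lnot q5.
  branch 2 (add \lnot q6, \lnot q5):
    × closes — contains both q6 and \lnot q6.
All 2 branches close.
Every branch closed, so the premises entail the conclusion.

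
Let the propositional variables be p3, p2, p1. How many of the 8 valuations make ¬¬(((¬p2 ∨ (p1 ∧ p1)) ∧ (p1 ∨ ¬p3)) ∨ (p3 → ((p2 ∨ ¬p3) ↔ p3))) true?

7

Initial set: {¬¬(((¬p2 ∨ (p1 ∧ p1)) ∧ (p1 ∨ ¬p3)) ∨ (p3 → ((p2 ∨ ¬p3) ↔ p3)))}.
¬¬(((¬p2 ∨ (p1 ∧ p1)) ∧ (p1 ∨ ¬p3)) ∨ (p3 → ((p2 ∨ ¬p3) ↔ p3))): drop double negation, giving (((¬p2 ∨ (p1 ∧ p1)) ∧ (p1 ∨ ¬p3)) ∨ (p3 → ((p2 ∨ ¬p3) ↔ p3))).
(((¬p2 ∨ (p1 ∧ p1)) ∧ (p1 ∨ ¬p3)) ∨ (p3 → ((p2 ∨ ¬p3) ↔ p3))): β-rule — branch into ((¬p2 ∨ (p1 ∧ p1)) ∧ (p1 ∨ ¬p3))  //  (p3 → ((p2 ∨ ¬p3) ↔ p3)).
  branch 1 (add ((¬p2 ∨ (p1 ∧ p1)) ∧ (p1 ∨ ¬p3))):
    ((¬p2 ∨ (p1 ∧ p1)) ∧ (p1 ∨ ¬p3)): α-rule — add (¬p2 ∨ (p1 ∧ p1)), (p1 ∨ ¬p3).
    (¬p2 ∨ (p1 ∧ p1)): β-rule — branch into ¬p2  //  (p1 ∧ p1).
      branch 1.1 (add ¬p2):
        (p1 ∨ ¬p3): β-rule — branch into p1  //  ¬p3.
          branch 1.1.1 (add p1):
            ○ open, literals {p1=T, p2=F}.
          branch 1.1.2 (add ¬p3):
            ○ open, literals {p2=F, p3=F}.
      branch 1.2 (add (p1 ∧ p1)):
        (p1 ∧ p1): α-rule — add p1, p1.
        (p1 ∨ ¬p3): β-rule — branch into p1  //  ¬p3.
          branch 1.2.1 (add p1):
            ○ open, literals {p1=T}.
          branch 1.2.2 (add ¬p3):
            ○ open, literals {p1=T, p3=F}.
  branch 2 (add (p3 → ((p2 ∨ ¬p3) ↔ p3))):
    (p3 → ((p2 ∨ ¬p3) ↔ p3)): β-rule — branch into ¬p3  //  ((p2 ∨ ¬p3) ↔ p3).
      branch 2.1 (add ¬p3):
        ○ open, literals {p3=F}.
      branch 2.2 (add ((p2 ∨ ¬p3) ↔ p3)):
        ((p2 ∨ ¬p3) ↔ p3): β-rule — branch into (p2 ∨ ¬p3), p3  //  ¬(p2 ∨ ¬p3), ¬p3.
          branch 2.2.1 (add (p2 ∨ ¬p3), p3):
            (p2 ∨ ¬p3): β-rule — branch into p2  //  ¬p3.
              branch 2.2.1.1 (add p2):
                ○ open, literals {p2=T, p3=T}.
              branch 2.2.1.2 (add ¬p3):
                × closes — contains both p3 and ¬p3.
          branch 2.2.2 (add ¬(p2 ∨ ¬p3), ¬p3):
            ¬(p2 ∨ ¬p3): α-rule — add ¬p2, ¬¬p3.
            × closes — contains both p3 and ¬p3.
2 branches closed, 6 open.
Each open branch fixes some atoms; the unmentioned ones are free. Counting distinct full assignments: branch {p1=T, p2=F} (p3) contributes 2 new; branch {p2=F, p3=F} (p1) contributes 1 new; branch {p1=T} (p3, p2) contributes 2 new; branch {p1=T, p3=F} (p2) contributes 0 new; branch {p3=F} (p2, p1) contributes 1 new; branch {p2=T, p3=T} (p1) contributes 1 new. Total: 7.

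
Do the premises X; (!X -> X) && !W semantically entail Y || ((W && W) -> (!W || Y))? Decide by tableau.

Initial set: {X; ((!X -> X) && !W); !(Y || ((W && W) -> (!W || Y)))}.
((!X -> X) && !W): α-rule — add (!X -> X), !W.
!(Y || ((W && W) -> (!W || Y))): α-rule — add !Y, !((W && W) -> (!W || Y)).
!((W && W) -> (!W || Y)): α-rule — add (W && W), !(!W || Y).
(W && W): α-rule — add W, W.
× closes — contains both W and !W.
All 1 branch closes.
Every branch closed, so the premises entail the conclusion.

Yes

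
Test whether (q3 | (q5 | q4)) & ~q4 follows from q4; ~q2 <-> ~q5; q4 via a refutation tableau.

No

Initial set: {q4; (~q2 <-> ~q5); q4; ~((q3 | (q5 | q4)) & ~q4)}.
(~q2 <-> ~q5): β-rule — branch into ~q2, ~q5  //  ~~q2, ~~q5.
  branch 1 (add ~q2, ~q5):
    ~((q3 | (q5 | q4)) & ~q4): β-rule — branch into ~(q3 | (q5 | q4))  //  ~~q4.
      branch 1.1 (add ~(q3 | (q5 | q4))):
        ~(q3 | (q5 | q4)): α-rule — add ~q3, ~(q5 | q4).
        ~(q5 | q4): α-rule — add ~q5, ~q4.
        × closes — contains both q4 and ~q4.
      branch 1.2 (add ~~q4):
        ○ open, literals {q2=F, q4=T, q5=F}.
  branch 2 (add ~~q2, ~~q5):
    ~((q3 | (q5 | q4)) & ~q4): β-rule — branch into ~(q3 | (q5 | q4))  //  ~~q4.
      branch 2.1 (add ~(q3 | (q5 | q4))):
        ~(q3 | (q5 | q4)): α-rule — add ~q3, ~(q5 | q4).
        ~(q5 | q4): α-rule — add ~q5, ~q4.
        × closes — contains both q5 and ~q5.
      branch 2.2 (add ~~q4):
        ○ open, literals {q2=T, q4=T, q5=T}.
2 branches closed, 2 open.
An open branch gives a countermodel: q2=F, q4=T, q5=F (unmentioned atoms arbitrary); the premises hold there but the conclusion fails.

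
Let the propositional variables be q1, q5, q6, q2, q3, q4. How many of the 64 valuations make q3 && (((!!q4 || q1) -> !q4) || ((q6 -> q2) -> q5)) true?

Initial set: {(q3 && (((!!q4 || q1) -> !q4) || ((q6 -> q2) -> q5)))}.
(q3 && (((!!q4 || q1) -> !q4) || ((q6 -> q2) -> q5))): α-rule — add q3, (((!!q4 || q1) -> !q4) || ((q6 -> q2) -> q5)).
(((!!q4 || q1) -> !q4) || ((q6 -> q2) -> q5)): β-rule — branch into ((!!q4 || q1) -> !q4)  //  ((q6 -> q2) -> q5).
  branch 1 (add ((!!q4 || q1) -> !q4)):
    ((!!q4 || q1) -> !q4): β-rule — branch into !(!!q4 || q1)  //  !q4.
      branch 1.1 (add !(!!q4 || q1)):
        !(!!q4 || q1): α-rule — add !!!q4, !q1.
        !!!q4: drop double negation, giving !q4.
        ○ open, literals {q1=0, q3=1, q4=0}.
      branch 1.2 (add !q4):
        ○ open, literals {q3=1, q4=0}.
  branch 2 (add ((q6 -> q2) -> q5)):
    ((q6 -> q2) -> q5): β-rule — branch into !(q6 -> q2)  //  q5.
      branch 2.1 (add !(q6 -> q2)):
        !(q6 -> q2): α-rule — add q6, !q2.
        ○ open, literals {q2=0, q3=1, q6=1}.
      branch 2.2 (add q5):
        ○ open, literals {q3=1, q5=1}.
0 branches closed, 4 open.
Each open branch fixes some atoms; the unmentioned ones are free. Counting distinct full assignments: branch {q1=0, q3=1, q4=0} (q5, q6, q2) contributes 8 new; branch {q3=1, q4=0} (q1, q5, q6, q2) contributes 8 new; branch {q2=0, q3=1, q6=1} (q1, q5, q4) contributes 4 new; branch {q3=1, q5=1} (q1, q6, q2, q4) contributes 6 new. Total: 26.

26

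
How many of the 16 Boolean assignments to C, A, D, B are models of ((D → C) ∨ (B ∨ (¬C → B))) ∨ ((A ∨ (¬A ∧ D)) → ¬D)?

Initial set: {(((D → C) ∨ (B ∨ (¬C → B))) ∨ ((A ∨ (¬A ∧ D)) → ¬D))}.
(((D → C) ∨ (B ∨ (¬C → B))) ∨ ((A ∨ (¬A ∧ D)) → ¬D)): β-rule — branch into ((D → C) ∨ (B ∨ (¬C → B)))  //  ((A ∨ (¬A ∧ D)) → ¬D).
  branch 1 (add ((D → C) ∨ (B ∨ (¬C → B)))):
    ((D → C) ∨ (B ∨ (¬C → B))): β-rule — branch into (D → C)  //  (B ∨ (¬C → B)).
      branch 1.1 (add (D → C)):
        (D → C): β-rule — branch into ¬D  //  C.
          branch 1.1.1 (add ¬D):
            ○ open, literals {D=false}.
          branch 1.1.2 (add C):
            ○ open, literals {C=true}.
      branch 1.2 (add (B ∨ (¬C → B))):
        (B ∨ (¬C → B)): β-rule — branch into B  //  (¬C → B).
          branch 1.2.1 (add B):
            ○ open, literals {B=true}.
          branch 1.2.2 (add (¬C → B)):
            (¬C → B): β-rule — branch into ¬¬C  //  B.
              branch 1.2.2.1 (add ¬¬C):
                ○ open, literals {C=true}.
              branch 1.2.2.2 (add B):
                ○ open, literals {B=true}.
  branch 2 (add ((A ∨ (¬A ∧ D)) → ¬D)):
    ((A ∨ (¬A ∧ D)) → ¬D): β-rule — branch into ¬(A ∨ (¬A ∧ D))  //  ¬D.
      branch 2.1 (add ¬(A ∨ (¬A ∧ D))):
        ¬(A ∨ (¬A ∧ D)): α-rule — add ¬A, ¬(¬A ∧ D).
        ¬(¬A ∧ D): β-rule — branch into ¬¬A  //  ¬D.
          branch 2.1.1 (add ¬¬A):
            × closes — contains both A and ¬A.
          branch 2.1.2 (add ¬D):
            ○ open, literals {A=false, D=false}.
      branch 2.2 (add ¬D):
        ○ open, literals {D=false}.
1 branch closed, 7 open.
Each open branch fixes some atoms; the unmentioned ones are free. Counting distinct full assignments: branch {D=false} (C, A, B) contributes 8 new; branch {C=true} (A, D, B) contributes 4 new; branch {B=true} (C, A, D) contributes 2 new; branch {C=true} (A, D, B) contributes 0 new; branch {B=true} (C, A, D) contributes 0 new; branch {A=false, D=false} (C, B) contributes 0 new; branch {D=false} (C, A, B) contributes 0 new. Total: 14.

14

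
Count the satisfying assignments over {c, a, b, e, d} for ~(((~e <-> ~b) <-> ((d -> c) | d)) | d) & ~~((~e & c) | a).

Initial set: {(~(((~e <-> ~b) <-> ((d -> c) | d)) | d) & ~~((~e & c) | a))}.
(~(((~e <-> ~b) <-> ((d -> c) | d)) | d) & ~~((~e & c) | a)): α-rule — add ~(((~e <-> ~b) <-> ((d -> c) | d)) | d), ~~((~e & c) | a).
~(((~e <-> ~b) <-> ((d -> c) | d)) | d): α-rule — add ~((~e <-> ~b) <-> ((d -> c) | d)), ~d.
~~((~e & c) | a): drop double negation, giving ((~e & c) | a).
~((~e <-> ~b) <-> ((d -> c) | d)): β-rule — branch into (~e <-> ~b), ~((d -> c) | d)  //  ~(~e <-> ~b), ((d -> c) | d).
  branch 1 (add (~e <-> ~b), ~((d -> c) | d)):
    ~((d -> c) | d): α-rule — add ~(d -> c), ~d.
    ~(d -> c): α-rule — add d, ~c.
    × closes — contains both d and ~d.
  branch 2 (add ~(~e <-> ~b), ((d -> c) | d)):
    ((~e & c) | a): β-rule — branch into (~e & c)  //  a.
      branch 2.1 (add (~e & c)):
        (~e & c): α-rule — add ~e, c.
        ~(~e <-> ~b): β-rule — branch into ~e, ~~b  //  ~~e, ~b.
          branch 2.1.1 (add ~e, ~~b):
            ((d -> c) | d): β-rule — branch into (d -> c)  //  d.
              branch 2.1.1.1 (add (d -> c)):
                (d -> c): β-rule — branch into ~d  //  c.
                  branch 2.1.1.1.1 (add ~d):
                    ○ open, literals {b=1, c=1, d=0, e=0}.
                  branch 2.1.1.1.2 (add c):
                    ○ open, literals {b=1, c=1, d=0, e=0}.
              branch 2.1.1.2 (add d):
                × closes — contains both d and ~d.
          branch 2.1.2 (add ~~e, ~b):
            × closes — contains both e and ~e.
      branch 2.2 (add a):
        ~(~e <-> ~b): β-rule — branch into ~e, ~~b  //  ~~e, ~b.
          branch 2.2.1 (add ~e, ~~b):
            ((d -> c) | d): β-rule — branch into (d -> c)  //  d.
              branch 2.2.1.1 (add (d -> c)):
                (d -> c): β-rule — branch into ~d  //  c.
                  branch 2.2.1.1.1 (add ~d):
                    ○ open, literals {a=1, b=1, d=0, e=0}.
                  branch 2.2.1.1.2 (add c):
                    ○ open, literals {a=1, b=1, c=1, d=0, e=0}.
              branch 2.2.1.2 (add d):
                × closes — contains both d and ~d.
          branch 2.2.2 (add ~~e, ~b):
            ((d -> c) | d): β-rule — branch into (d -> c)  //  d.
              branch 2.2.2.1 (add (d -> c)):
                (d -> c): β-rule — branch into ~d  //  c.
                  branch 2.2.2.1.1 (add ~d):
                    ○ open, literals {a=1, b=0, d=0, e=1}.
                  branch 2.2.2.1.2 (add c):
                    ○ open, literals {a=1, b=0, c=1, d=0, e=1}.
              branch 2.2.2.2 (add d):
                × closes — contains both d and ~d.
5 branches closed, 6 open.
Each open branch fixes some atoms; the unmentioned ones are free. Counting distinct full assignments: branch {b=1, c=1, d=0, e=0} (a) contributes 2 new; branch {b=1, c=1, d=0, e=0} (a) contributes 0 new; branch {a=1, b=1, d=0, e=0} (c) contributes 1 new; branch {a=1, b=1, c=1, d=0, e=0} (none free) contributes 0 new; branch {a=1, b=0, d=0, e=1} (c) contributes 2 new; branch {a=1, b=0, c=1, d=0, e=1} (none free) contributes 0 new. Total: 5.

5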